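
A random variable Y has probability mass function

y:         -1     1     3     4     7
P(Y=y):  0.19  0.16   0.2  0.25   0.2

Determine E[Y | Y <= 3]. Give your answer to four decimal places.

1.0364

P(Y <= 3) = 0.19 + 0.16 + 0.2 = 0.55.
E[Y | Y <= 3] = [(-1)·0.19 + 1·0.16 + 3·0.2] / 0.55
 = 0.57 / 0.55
 = 57/55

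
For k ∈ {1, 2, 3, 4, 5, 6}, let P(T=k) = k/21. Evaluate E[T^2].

E[T^2] = Σ t^2·P(T=t)
 = 1·1/21 + 4·2/21 + 9·1/7 + 16·4/21 + 25·5/21 + 36·2/7
 = 1/21 + 8/21 + 9/7 + 64/21 + 125/21 + 72/7
 = 21

21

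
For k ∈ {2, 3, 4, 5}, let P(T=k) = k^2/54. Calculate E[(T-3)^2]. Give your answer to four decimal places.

E[(T-3)^2] = Σ (t-3)^2·P(T=t)
 = 1·2/27 + 0·1/6 + 1·8/27 + 4·25/54
 = 2/27 + 0 + 8/27 + 50/27
 = 20/9

2.2222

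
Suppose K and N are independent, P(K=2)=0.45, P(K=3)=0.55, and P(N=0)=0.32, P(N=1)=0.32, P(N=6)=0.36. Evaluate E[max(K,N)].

E[max(K,N)] = Σ_k Σ_n max(k,n) · P(K=k)P(N=n)
 = 2·0.144 + 2·0.144 + 6·0.162 + 3·0.176 + 3·0.176 + 6·0.198
 = 0.288 + 0.288 + 0.972 + 0.528 + 0.528 + 1.188
 = 3.792

3.792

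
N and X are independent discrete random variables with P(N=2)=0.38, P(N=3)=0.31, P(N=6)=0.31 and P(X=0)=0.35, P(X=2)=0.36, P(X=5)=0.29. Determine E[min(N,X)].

1.6596

E[min(N,X)] = Σ_n Σ_x min(n,x) · P(N=n)P(X=x)
 = 0·0.133 + 2·0.1368 + 2·0.1102 + 0·0.1085 + 2·0.1116 + 3·0.0899 + 0·0.1085 + 2·0.1116 + 5·0.0899
 = 0 + 0.2736 + 0.2204 + 0 + 0.2232 + 0.2697 + 0 + 0.2232 + 0.4495
 = 1.6596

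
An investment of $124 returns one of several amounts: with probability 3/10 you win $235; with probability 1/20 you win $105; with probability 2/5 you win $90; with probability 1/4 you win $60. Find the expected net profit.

2.75

E[payout] = 235·3/10 + 105·1/20 + 90·2/5 + 60·1/4
 = 141/2 + 21/4 + 36 + 15
 = 507/4
Net = 507/4 - 124 = 11/4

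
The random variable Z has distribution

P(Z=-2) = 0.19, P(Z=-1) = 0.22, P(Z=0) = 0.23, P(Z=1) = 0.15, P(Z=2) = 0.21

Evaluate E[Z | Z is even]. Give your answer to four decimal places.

0.0635

P(Z is even) = 0.19 + 0.23 + 0.21 = 0.63.
E[Z | Z is even] = [(-2)·0.19 + 0·0.23 + 2·0.21] / 0.63
 = 0.04 / 0.63
 = 4/63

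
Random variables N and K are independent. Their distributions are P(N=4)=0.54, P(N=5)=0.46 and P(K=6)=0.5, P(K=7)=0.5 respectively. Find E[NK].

28.99

E[NK] = Σ_n Σ_k nk · P(N=n)P(K=k)
 = 24·0.27 + 28·0.27 + 30·0.23 + 35·0.23
 = 6.48 + 7.56 + 6.9 + 8.05
 = 28.99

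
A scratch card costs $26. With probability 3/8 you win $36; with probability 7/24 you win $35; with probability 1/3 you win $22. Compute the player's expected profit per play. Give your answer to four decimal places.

E[payout] = 36·3/8 + 35·7/24 + 22·1/3
 = 27/2 + 245/24 + 22/3
 = 745/24
Net = 745/24 - 26 = 121/24

5.0417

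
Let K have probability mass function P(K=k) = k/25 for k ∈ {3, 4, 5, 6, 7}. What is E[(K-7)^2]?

4.4

E[(K-7)^2] = Σ (k-7)^2·P(K=k)
 = 16·3/25 + 9·4/25 + 4·1/5 + 1·6/25 + 0·7/25
 = 48/25 + 36/25 + 4/5 + 6/25 + 0
 = 22/5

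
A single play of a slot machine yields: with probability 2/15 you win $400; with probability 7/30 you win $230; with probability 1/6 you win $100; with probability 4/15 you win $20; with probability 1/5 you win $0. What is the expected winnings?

129

E[payout] = 400·2/15 + 230·7/30 + 100·1/6 + 20·4/15 + 0·1/5
 = 160/3 + 161/3 + 50/3 + 16/3 + 0
 = 129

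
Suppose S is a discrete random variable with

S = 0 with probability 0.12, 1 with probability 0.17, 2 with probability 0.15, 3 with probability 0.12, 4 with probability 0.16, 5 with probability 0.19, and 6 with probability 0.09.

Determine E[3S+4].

E[3S+4] = Σ (3s+4)·P(S=s)
 = 4·0.12 + 7·0.17 + 10·0.15 + 13·0.12 + 16·0.16 + 19·0.19 + 22·0.09
 = 0.48 + 1.19 + 1.5 + 1.56 + 2.56 + 3.61 + 1.98
 = 12.88

12.88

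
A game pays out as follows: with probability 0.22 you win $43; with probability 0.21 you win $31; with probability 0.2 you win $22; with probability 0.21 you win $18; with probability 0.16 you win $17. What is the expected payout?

E[payout] = 43·0.22 + 31·0.21 + 22·0.2 + 18·0.21 + 17·0.16
 = 9.46 + 6.51 + 4.4 + 3.78 + 2.72
 = 26.87

26.87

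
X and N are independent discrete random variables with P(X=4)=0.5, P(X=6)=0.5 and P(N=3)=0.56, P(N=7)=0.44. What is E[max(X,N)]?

5.88

E[max(X,N)] = Σ_x Σ_n max(x,n) · P(X=x)P(N=n)
 = 4·0.28 + 7·0.22 + 6·0.28 + 7·0.22
 = 1.12 + 1.54 + 1.68 + 1.54
 = 5.88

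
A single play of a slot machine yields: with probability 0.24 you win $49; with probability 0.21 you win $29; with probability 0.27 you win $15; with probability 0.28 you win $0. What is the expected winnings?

E[payout] = 49·0.24 + 29·0.21 + 15·0.27 + 0·0.28
 = 11.76 + 6.09 + 4.05 + 0
 = 21.9

21.9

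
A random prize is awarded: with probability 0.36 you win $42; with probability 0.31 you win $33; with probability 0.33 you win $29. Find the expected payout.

34.92

E[payout] = 42·0.36 + 33·0.31 + 29·0.33
 = 15.12 + 10.23 + 9.57
 = 34.92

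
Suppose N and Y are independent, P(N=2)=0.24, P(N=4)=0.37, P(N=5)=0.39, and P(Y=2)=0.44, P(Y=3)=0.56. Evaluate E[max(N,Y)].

E[max(N,Y)] = Σ_n Σ_y max(n,y) · P(N=n)P(Y=y)
 = 2·0.1056 + 3·0.1344 + 4·0.1628 + 4·0.2072 + 5·0.1716 + 5·0.2184
 = 0.2112 + 0.4032 + 0.6512 + 0.8288 + 0.858 + 1.092
 = 4.0444

4.0444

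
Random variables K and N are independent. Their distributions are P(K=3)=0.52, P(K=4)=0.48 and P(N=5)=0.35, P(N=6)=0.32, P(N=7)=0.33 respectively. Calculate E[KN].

20.8104

E[KN] = Σ_k Σ_n kn · P(K=k)P(N=n)
 = 15·0.182 + 18·0.1664 + 21·0.1716 + 20·0.168 + 24·0.1536 + 28·0.1584
 = 2.73 + 2.9952 + 3.6036 + 3.36 + 3.6864 + 4.4352
 = 20.8104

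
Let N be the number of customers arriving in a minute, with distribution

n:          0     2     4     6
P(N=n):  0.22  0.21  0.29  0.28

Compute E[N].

E[N] = Σ n·P(N=n)
 = 0·0.22 + 2·0.21 + 4·0.29 + 6·0.28
 = 0 + 0.42 + 1.16 + 1.68
 = 3.26

3.26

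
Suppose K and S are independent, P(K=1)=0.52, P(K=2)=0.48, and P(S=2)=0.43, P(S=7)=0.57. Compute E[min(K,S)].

1.48

E[min(K,S)] = Σ_k Σ_s min(k,s) · P(K=k)P(S=s)
 = 1·0.2236 + 1·0.2964 + 2·0.2064 + 2·0.2736
 = 0.2236 + 0.2964 + 0.4128 + 0.5472
 = 1.48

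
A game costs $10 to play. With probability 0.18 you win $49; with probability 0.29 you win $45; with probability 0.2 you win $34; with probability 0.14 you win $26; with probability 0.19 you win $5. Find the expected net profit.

E[payout] = 49·0.18 + 45·0.29 + 34·0.2 + 26·0.14 + 5·0.19
 = 8.82 + 13.05 + 6.8 + 3.64 + 0.95
 = 33.26
Net = 33.26 - 10 = 23.26

23.26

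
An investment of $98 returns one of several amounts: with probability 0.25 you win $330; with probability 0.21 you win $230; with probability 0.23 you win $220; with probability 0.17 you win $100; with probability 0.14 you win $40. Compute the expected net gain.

106

E[payout] = 330·0.25 + 230·0.21 + 220·0.23 + 100·0.17 + 40·0.14
 = 82.5 + 48.3 + 50.6 + 17 + 5.6
 = 204
Net = 204 - 98 = 106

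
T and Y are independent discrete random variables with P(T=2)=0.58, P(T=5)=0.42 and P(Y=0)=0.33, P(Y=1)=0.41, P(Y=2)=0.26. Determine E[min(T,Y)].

E[min(T,Y)] = Σ_t Σ_y min(t,y) · P(T=t)P(Y=y)
 = 0·0.1914 + 1·0.2378 + 2·0.1508 + 0·0.1386 + 1·0.1722 + 2·0.1092
 = 0 + 0.2378 + 0.3016 + 0 + 0.1722 + 0.2184
 = 0.93

0.93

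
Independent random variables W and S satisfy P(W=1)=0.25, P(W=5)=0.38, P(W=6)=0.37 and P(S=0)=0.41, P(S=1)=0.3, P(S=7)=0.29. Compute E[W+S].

6.7

E[W+S] = Σ_w Σ_s (w+s) · P(W=w)P(S=s)
 = 1·0.1025 + 2·0.075 + 8·0.0725 + 5·0.1558 + 6·0.114 + 12·0.1102 + 6·0.1517 + 7·0.111 + 13·0.1073
 = 0.1025 + 0.15 + 0.58 + 0.779 + 0.684 + 1.3224 + 0.9102 + 0.777 + 1.3949
 = 6.7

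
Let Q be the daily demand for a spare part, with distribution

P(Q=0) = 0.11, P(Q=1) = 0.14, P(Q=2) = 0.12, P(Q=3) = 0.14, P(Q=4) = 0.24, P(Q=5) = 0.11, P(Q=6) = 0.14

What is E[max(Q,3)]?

3.88

E[max(Q,3)] = Σ max(q,3)·P(Q=q)
 = 3·0.11 + 3·0.14 + 3·0.12 + 3·0.14 + 4·0.24 + 5·0.11 + 6·0.14
 = 0.33 + 0.42 + 0.36 + 0.42 + 0.96 + 0.55 + 0.84
 = 3.88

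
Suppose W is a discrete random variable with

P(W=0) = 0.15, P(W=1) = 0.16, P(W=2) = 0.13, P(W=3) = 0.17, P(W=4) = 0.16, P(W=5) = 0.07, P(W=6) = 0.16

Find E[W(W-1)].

E[W(W-1)] = Σ w(w-1)·P(W=w)
 = 0·0.15 + 0·0.16 + 2·0.13 + 6·0.17 + 12·0.16 + 20·0.07 + 30·0.16
 = 0 + 0 + 0.26 + 1.02 + 1.92 + 1.4 + 4.8
 = 9.4

9.4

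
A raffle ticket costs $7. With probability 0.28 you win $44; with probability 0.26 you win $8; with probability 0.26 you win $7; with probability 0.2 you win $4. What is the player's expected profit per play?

10.02

E[payout] = 44·0.28 + 8·0.26 + 7·0.26 + 4·0.2
 = 12.32 + 2.08 + 1.82 + 0.8
 = 17.02
Net = 17.02 - 7 = 10.02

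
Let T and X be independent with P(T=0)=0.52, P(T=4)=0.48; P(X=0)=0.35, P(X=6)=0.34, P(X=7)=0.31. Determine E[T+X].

6.13

E[T+X] = Σ_t Σ_x (t+x) · P(T=t)P(X=x)
 = 0·0.182 + 6·0.1768 + 7·0.1612 + 4·0.168 + 10·0.1632 + 11·0.1488
 = 0 + 1.0608 + 1.1284 + 0.672 + 1.632 + 1.6368
 = 6.13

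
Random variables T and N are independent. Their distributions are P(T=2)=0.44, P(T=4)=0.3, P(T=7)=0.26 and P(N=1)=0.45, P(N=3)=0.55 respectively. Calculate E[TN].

8.19

E[TN] = Σ_t Σ_n tn · P(T=t)P(N=n)
 = 2·0.198 + 6·0.242 + 4·0.135 + 12·0.165 + 7·0.117 + 21·0.143
 = 0.396 + 1.452 + 0.54 + 1.98 + 0.819 + 3.003
 = 8.19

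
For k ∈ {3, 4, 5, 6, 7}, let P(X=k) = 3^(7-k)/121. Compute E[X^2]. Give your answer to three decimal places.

E[X^2] = Σ x^2·P(X=x)
 = 9·81/121 + 16·27/121 + 25·9/121 + 36·3/121 + 49·1/121
 = 729/121 + 432/121 + 225/121 + 108/121 + 49/121
 = 1543/121

12.752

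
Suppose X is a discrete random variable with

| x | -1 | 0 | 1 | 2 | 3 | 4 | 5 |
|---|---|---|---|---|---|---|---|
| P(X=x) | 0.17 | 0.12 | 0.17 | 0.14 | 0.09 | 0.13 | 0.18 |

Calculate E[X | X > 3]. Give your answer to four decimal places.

P(X > 3) = 0.13 + 0.18 = 0.31.
E[X | X > 3] = [4·0.13 + 5·0.18] / 0.31
 = 1.42 / 0.31
 = 142/31

4.5806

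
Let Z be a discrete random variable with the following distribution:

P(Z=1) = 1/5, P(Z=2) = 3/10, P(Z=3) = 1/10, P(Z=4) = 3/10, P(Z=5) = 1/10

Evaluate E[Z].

E[Z] = Σ z·P(Z=z)
 = 1·1/5 + 2·3/10 + 3·1/10 + 4·3/10 + 5·1/10
 = 1/5 + 3/5 + 3/10 + 6/5 + 1/2
 = 14/5

2.8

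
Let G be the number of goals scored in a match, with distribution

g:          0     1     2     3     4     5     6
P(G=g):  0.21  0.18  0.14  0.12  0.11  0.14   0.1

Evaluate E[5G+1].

E[5G+1] = Σ (5g+1)·P(G=g)
 = 1·0.21 + 6·0.18 + 11·0.14 + 16·0.12 + 21·0.11 + 26·0.14 + 31·0.1
 = 0.21 + 1.08 + 1.54 + 1.92 + 2.31 + 3.64 + 3.1
 = 13.8

13.8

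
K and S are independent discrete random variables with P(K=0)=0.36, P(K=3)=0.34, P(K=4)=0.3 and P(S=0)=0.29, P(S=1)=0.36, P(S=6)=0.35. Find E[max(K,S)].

E[max(K,S)] = Σ_k Σ_s max(k,s) · P(K=k)P(S=s)
 = 0·0.1044 + 1·0.1296 + 6·0.126 + 3·0.0986 + 3·0.1224 + 6·0.119 + 4·0.087 + 4·0.108 + 6·0.105
 = 0 + 0.1296 + 0.756 + 0.2958 + 0.3672 + 0.714 + 0.348 + 0.432 + 0.63
 = 3.6726

3.6726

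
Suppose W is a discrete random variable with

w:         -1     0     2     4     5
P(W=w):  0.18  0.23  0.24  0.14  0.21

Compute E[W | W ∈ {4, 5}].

4.6

P(W ∈ {4, 5}) = 0.14 + 0.21 = 0.35.
E[W | W ∈ {4, 5}] = [4·0.14 + 5·0.21] / 0.35
 = 1.61 / 0.35
 = 23/5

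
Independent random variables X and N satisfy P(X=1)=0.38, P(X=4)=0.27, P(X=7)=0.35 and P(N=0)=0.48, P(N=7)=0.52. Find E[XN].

E[XN] = Σ_x Σ_n xn · P(X=x)P(N=n)
 = 0·0.1824 + 7·0.1976 + 0·0.1296 + 28·0.1404 + 0·0.168 + 49·0.182
 = 0 + 1.3832 + 0 + 3.9312 + 0 + 8.918
 = 14.2324

14.2324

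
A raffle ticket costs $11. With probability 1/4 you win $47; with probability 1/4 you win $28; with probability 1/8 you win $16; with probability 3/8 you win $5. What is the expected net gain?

11.625

E[payout] = 47·1/4 + 28·1/4 + 16·1/8 + 5·3/8
 = 47/4 + 7 + 2 + 15/8
 = 181/8
Net = 181/8 - 11 = 93/8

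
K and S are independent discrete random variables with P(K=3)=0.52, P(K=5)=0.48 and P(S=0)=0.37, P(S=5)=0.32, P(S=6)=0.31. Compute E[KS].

13.7016

E[KS] = Σ_k Σ_s ks · P(K=k)P(S=s)
 = 0·0.1924 + 15·0.1664 + 18·0.1612 + 0·0.1776 + 25·0.1536 + 30·0.1488
 = 0 + 2.496 + 2.9016 + 0 + 3.84 + 4.464
 = 13.7016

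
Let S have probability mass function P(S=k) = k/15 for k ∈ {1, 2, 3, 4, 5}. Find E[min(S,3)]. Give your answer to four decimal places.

E[min(S,3)] = Σ min(s,3)·P(S=s)
 = 1·1/15 + 2·2/15 + 3·1/5 + 3·4/15 + 3·1/3
 = 1/15 + 4/15 + 3/5 + 4/5 + 1
 = 41/15

2.7333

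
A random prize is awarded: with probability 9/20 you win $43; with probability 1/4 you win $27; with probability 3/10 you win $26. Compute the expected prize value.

E[payout] = 43·9/20 + 27·1/4 + 26·3/10
 = 387/20 + 27/4 + 39/5
 = 339/10

33.9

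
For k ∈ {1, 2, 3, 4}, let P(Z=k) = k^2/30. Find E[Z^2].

E[Z^2] = Σ z^2·P(Z=z)
 = 1·1/30 + 4·2/15 + 9·3/10 + 16·8/15
 = 1/30 + 8/15 + 27/10 + 128/15
 = 59/5

11.8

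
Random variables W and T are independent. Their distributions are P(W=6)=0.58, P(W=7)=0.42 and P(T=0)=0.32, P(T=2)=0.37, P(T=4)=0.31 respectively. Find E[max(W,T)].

6.42

E[max(W,T)] = Σ_w Σ_t max(w,t) · P(W=w)P(T=t)
 = 6·0.1856 + 6·0.2146 + 6·0.1798 + 7·0.1344 + 7·0.1554 + 7·0.1302
 = 1.1136 + 1.2876 + 1.0788 + 0.9408 + 1.0878 + 0.9114
 = 6.42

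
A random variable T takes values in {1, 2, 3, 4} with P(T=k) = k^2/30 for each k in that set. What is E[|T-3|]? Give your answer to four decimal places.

E[|T-3|] = Σ |t-3|·P(T=t)
 = 2·1/30 + 1·2/15 + 0·3/10 + 1·8/15
 = 1/15 + 2/15 + 0 + 8/15
 = 11/15

0.7333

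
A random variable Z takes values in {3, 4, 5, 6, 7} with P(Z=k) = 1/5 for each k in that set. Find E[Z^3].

E[Z^3] = Σ z^3·P(Z=z)
 = 27·1/5 + 64·1/5 + 125·1/5 + 216·1/5 + 343·1/5
 = 27/5 + 64/5 + 25 + 216/5 + 343/5
 = 155

155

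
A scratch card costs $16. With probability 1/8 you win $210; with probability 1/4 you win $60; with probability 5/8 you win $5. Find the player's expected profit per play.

E[payout] = 210·1/8 + 60·1/4 + 5·5/8
 = 105/4 + 15 + 25/8
 = 355/8
Net = 355/8 - 16 = 227/8

28.375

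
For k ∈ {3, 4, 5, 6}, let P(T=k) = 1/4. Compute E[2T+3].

12

E[2T+3] = Σ (2t+3)·P(T=t)
 = 9·1/4 + 11·1/4 + 13·1/4 + 15·1/4
 = 9/4 + 11/4 + 13/4 + 15/4
 = 12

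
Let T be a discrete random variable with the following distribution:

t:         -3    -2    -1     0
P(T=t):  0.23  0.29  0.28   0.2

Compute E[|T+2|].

0.91

E[|T+2|] = Σ |t+2|·P(T=t)
 = 1·0.23 + 0·0.29 + 1·0.28 + 2·0.2
 = 0.23 + 0 + 0.28 + 0.4
 = 0.91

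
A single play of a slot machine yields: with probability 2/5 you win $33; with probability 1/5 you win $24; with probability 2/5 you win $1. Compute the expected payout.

E[payout] = 33·2/5 + 24·1/5 + 1·2/5
 = 66/5 + 24/5 + 2/5
 = 92/5

18.4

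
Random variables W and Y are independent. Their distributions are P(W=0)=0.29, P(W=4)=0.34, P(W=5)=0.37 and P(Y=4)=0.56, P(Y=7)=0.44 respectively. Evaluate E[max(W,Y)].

E[max(W,Y)] = Σ_w Σ_y max(w,y) · P(W=w)P(Y=y)
 = 4·0.1624 + 7·0.1276 + 4·0.1904 + 7·0.1496 + 5·0.2072 + 7·0.1628
 = 0.6496 + 0.8932 + 0.7616 + 1.0472 + 1.036 + 1.1396
 = 5.5272

5.5272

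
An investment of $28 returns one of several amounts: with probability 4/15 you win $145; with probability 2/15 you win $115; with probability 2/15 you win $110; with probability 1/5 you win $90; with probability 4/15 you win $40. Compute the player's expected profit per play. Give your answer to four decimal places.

E[payout] = 145·4/15 + 115·2/15 + 110·2/15 + 90·1/5 + 40·4/15
 = 116/3 + 46/3 + 44/3 + 18 + 32/3
 = 292/3
Net = 292/3 - 28 = 208/3

69.3333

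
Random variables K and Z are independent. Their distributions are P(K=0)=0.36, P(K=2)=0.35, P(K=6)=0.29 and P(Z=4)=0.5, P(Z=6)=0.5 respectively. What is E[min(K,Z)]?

E[min(K,Z)] = Σ_k Σ_z min(k,z) · P(K=k)P(Z=z)
 = 0·0.18 + 0·0.18 + 2·0.175 + 2·0.175 + 4·0.145 + 6·0.145
 = 0 + 0 + 0.35 + 0.35 + 0.58 + 0.87
 = 2.15

2.15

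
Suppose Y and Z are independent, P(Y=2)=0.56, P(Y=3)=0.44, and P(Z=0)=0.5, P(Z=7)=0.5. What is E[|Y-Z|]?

3.5

E[|Y-Z|] = Σ_y Σ_z |y-z| · P(Y=y)P(Z=z)
 = 2·0.28 + 5·0.28 + 3·0.22 + 4·0.22
 = 0.56 + 1.4 + 0.66 + 0.88
 = 3.5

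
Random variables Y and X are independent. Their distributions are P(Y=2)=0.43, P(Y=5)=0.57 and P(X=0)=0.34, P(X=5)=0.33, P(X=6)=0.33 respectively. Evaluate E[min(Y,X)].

2.4486

E[min(Y,X)] = Σ_y Σ_x min(y,x) · P(Y=y)P(X=x)
 = 0·0.1462 + 2·0.1419 + 2·0.1419 + 0·0.1938 + 5·0.1881 + 5·0.1881
 = 0 + 0.2838 + 0.2838 + 0 + 0.9405 + 0.9405
 = 2.4486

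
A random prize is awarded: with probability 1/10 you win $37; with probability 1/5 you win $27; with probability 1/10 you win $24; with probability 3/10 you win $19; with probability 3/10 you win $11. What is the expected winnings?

20.5

E[payout] = 37·1/10 + 27·1/5 + 24·1/10 + 19·3/10 + 11·3/10
 = 37/10 + 27/5 + 12/5 + 57/10 + 33/10
 = 41/2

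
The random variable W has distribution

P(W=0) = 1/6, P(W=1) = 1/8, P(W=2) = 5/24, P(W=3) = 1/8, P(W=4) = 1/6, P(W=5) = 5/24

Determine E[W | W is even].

P(W is even) = 1/6 + 5/24 + 1/6 = 13/24.
E[W | W is even] = [0·1/6 + 2·5/24 + 4·1/6] / (13/24)
 = 13/12 / (13/24)
 = 2

2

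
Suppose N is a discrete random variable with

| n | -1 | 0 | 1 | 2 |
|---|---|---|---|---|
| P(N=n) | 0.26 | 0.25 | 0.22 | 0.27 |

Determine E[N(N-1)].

1.06

E[N(N-1)] = Σ n(n-1)·P(N=n)
 = 2·0.26 + 0·0.25 + 0·0.22 + 2·0.27
 = 0.52 + 0 + 0 + 0.54
 = 1.06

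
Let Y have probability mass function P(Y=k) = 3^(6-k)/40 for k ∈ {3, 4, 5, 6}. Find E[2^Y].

13

E[2^Y] = Σ 2^y·P(Y=y)
 = 8·27/40 + 16·9/40 + 32·3/40 + 64·1/40
 = 27/5 + 18/5 + 12/5 + 8/5
 = 13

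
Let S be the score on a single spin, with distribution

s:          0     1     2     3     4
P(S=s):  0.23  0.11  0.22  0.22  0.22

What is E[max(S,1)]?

E[max(S,1)] = Σ max(s,1)·P(S=s)
 = 1·0.23 + 1·0.11 + 2·0.22 + 3·0.22 + 4·0.22
 = 0.23 + 0.11 + 0.44 + 0.66 + 0.88
 = 2.32

2.32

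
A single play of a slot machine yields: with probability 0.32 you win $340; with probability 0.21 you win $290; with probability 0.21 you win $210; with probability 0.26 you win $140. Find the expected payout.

250.2

E[payout] = 340·0.32 + 290·0.21 + 210·0.21 + 140·0.26
 = 108.8 + 60.9 + 44.1 + 36.4
 = 250.2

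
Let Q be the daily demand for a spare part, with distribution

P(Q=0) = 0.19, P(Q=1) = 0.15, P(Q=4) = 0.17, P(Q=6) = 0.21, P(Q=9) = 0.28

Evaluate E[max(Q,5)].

6.33

E[max(Q,5)] = Σ max(q,5)·P(Q=q)
 = 5·0.19 + 5·0.15 + 5·0.17 + 6·0.21 + 9·0.28
 = 0.95 + 0.75 + 0.85 + 1.26 + 2.52
 = 6.33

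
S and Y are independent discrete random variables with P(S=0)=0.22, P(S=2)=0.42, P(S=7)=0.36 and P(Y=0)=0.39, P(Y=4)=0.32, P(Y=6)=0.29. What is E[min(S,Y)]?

1.5996

E[min(S,Y)] = Σ_s Σ_y min(s,y) · P(S=s)P(Y=y)
 = 0·0.0858 + 0·0.0704 + 0·0.0638 + 0·0.1638 + 2·0.1344 + 2·0.1218 + 0·0.1404 + 4·0.1152 + 6·0.1044
 = 0 + 0 + 0 + 0 + 0.2688 + 0.2436 + 0 + 0.4608 + 0.6264
 = 1.5996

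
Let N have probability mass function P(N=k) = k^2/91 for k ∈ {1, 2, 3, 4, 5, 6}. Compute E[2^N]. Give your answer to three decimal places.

37.912

E[2^N] = Σ 2^n·P(N=n)
 = 2·1/91 + 4·4/91 + 8·9/91 + 16·16/91 + 32·25/91 + 64·36/91
 = 2/91 + 16/91 + 72/91 + 256/91 + 800/91 + 2304/91
 = 3450/91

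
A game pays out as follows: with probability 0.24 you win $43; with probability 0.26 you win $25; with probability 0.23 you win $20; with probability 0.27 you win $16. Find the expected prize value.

25.74

E[payout] = 43·0.24 + 25·0.26 + 20·0.23 + 16·0.27
 = 10.32 + 6.5 + 4.6 + 4.32
 = 25.74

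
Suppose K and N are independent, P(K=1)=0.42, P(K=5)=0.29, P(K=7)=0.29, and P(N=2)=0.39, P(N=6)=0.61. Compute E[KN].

17.316

E[KN] = Σ_k Σ_n kn · P(K=k)P(N=n)
 = 2·0.1638 + 6·0.2562 + 10·0.1131 + 30·0.1769 + 14·0.1131 + 42·0.1769
 = 0.3276 + 1.5372 + 1.131 + 5.307 + 1.5834 + 7.4298
 = 17.316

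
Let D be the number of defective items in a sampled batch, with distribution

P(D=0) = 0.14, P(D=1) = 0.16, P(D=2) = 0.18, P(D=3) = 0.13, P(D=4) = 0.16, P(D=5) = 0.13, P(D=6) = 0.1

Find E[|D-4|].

1.86

E[|D-4|] = Σ |d-4|·P(D=d)
 = 4·0.14 + 3·0.16 + 2·0.18 + 1·0.13 + 0·0.16 + 1·0.13 + 2·0.1
 = 0.56 + 0.48 + 0.36 + 0.13 + 0 + 0.13 + 0.2
 = 1.86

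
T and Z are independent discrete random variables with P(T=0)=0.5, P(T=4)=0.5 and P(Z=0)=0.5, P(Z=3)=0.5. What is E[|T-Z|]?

E[|T-Z|] = Σ_t Σ_z |t-z| · P(T=t)P(Z=z)
 = 0·0.25 + 3·0.25 + 4·0.25 + 1·0.25
 = 0 + 0.75 + 1 + 0.25
 = 2

2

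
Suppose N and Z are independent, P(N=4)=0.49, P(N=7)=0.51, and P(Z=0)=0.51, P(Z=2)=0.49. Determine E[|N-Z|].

4.55

E[|N-Z|] = Σ_n Σ_z |n-z| · P(N=n)P(Z=z)
 = 4·0.2499 + 2·0.2401 + 7·0.2601 + 5·0.2499
 = 0.9996 + 0.4802 + 1.8207 + 1.2495
 = 4.55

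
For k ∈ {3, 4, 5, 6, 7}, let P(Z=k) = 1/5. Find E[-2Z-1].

-11

E[-2Z-1] = Σ (-2z-1)·P(Z=z)
 = (-7)·1/5 + (-9)·1/5 + (-11)·1/5 + (-13)·1/5 + (-15)·1/5
 = (-7/5) + (-9/5) + (-11/5) + (-13/5) + (-3)
 = -11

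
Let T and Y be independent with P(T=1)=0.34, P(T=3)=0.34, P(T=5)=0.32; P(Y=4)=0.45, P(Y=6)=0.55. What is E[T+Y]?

8.06

E[T+Y] = Σ_t Σ_y (t+y) · P(T=t)P(Y=y)
 = 5·0.153 + 7·0.187 + 7·0.153 + 9·0.187 + 9·0.144 + 11·0.176
 = 0.765 + 1.309 + 1.071 + 1.683 + 1.296 + 1.936
 = 8.06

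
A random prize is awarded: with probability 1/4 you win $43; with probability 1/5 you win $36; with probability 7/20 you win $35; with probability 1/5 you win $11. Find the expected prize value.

E[payout] = 43·1/4 + 36·1/5 + 35·7/20 + 11·1/5
 = 43/4 + 36/5 + 49/4 + 11/5
 = 162/5

32.4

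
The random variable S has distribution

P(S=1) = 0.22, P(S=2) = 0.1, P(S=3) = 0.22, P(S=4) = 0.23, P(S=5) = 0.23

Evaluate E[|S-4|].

E[|S-4|] = Σ |s-4|·P(S=s)
 = 3·0.22 + 2·0.1 + 1·0.22 + 0·0.23 + 1·0.23
 = 0.66 + 0.2 + 0.22 + 0 + 0.23
 = 1.31

1.31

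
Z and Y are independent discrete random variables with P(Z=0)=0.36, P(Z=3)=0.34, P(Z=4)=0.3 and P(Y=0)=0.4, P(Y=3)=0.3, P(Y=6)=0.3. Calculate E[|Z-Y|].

E[|Z-Y|] = Σ_z Σ_y |z-y| · P(Z=z)P(Y=y)
 = 0·0.144 + 3·0.108 + 6·0.108 + 3·0.136 + 0·0.102 + 3·0.102 + 4·0.12 + 1·0.09 + 2·0.09
 = 0 + 0.324 + 0.648 + 0.408 + 0 + 0.306 + 0.48 + 0.09 + 0.18
 = 2.436

2.436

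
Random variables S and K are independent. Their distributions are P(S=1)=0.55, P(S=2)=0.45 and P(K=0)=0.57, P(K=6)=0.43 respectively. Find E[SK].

3.741

E[SK] = Σ_s Σ_k sk · P(S=s)P(K=k)
 = 0·0.3135 + 6·0.2365 + 0·0.2565 + 12·0.1935
 = 0 + 1.419 + 0 + 2.322
 = 3.741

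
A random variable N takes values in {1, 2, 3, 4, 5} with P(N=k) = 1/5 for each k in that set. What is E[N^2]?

E[N^2] = Σ n^2·P(N=n)
 = 1·1/5 + 4·1/5 + 9·1/5 + 16·1/5 + 25·1/5
 = 1/5 + 4/5 + 9/5 + 16/5 + 5
 = 11

11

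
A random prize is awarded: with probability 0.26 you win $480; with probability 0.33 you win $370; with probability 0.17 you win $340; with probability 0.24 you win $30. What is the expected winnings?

E[payout] = 480·0.26 + 370·0.33 + 340·0.17 + 30·0.24
 = 124.8 + 122.1 + 57.8 + 7.2
 = 311.9

311.9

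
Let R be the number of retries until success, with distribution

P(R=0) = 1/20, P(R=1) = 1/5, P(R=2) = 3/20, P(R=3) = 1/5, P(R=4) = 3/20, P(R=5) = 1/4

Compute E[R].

E[R] = Σ r·P(R=r)
 = 0·1/20 + 1·1/5 + 2·3/20 + 3·1/5 + 4·3/20 + 5·1/4
 = 0 + 1/5 + 3/10 + 3/5 + 3/5 + 5/4
 = 59/20

2.95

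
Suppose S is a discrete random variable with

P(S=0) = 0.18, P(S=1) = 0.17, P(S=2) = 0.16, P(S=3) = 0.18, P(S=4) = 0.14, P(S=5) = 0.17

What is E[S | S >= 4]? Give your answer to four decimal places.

4.5484

P(S >= 4) = 0.14 + 0.17 = 0.31.
E[S | S >= 4] = [4·0.14 + 5·0.17] / 0.31
 = 1.41 / 0.31
 = 141/31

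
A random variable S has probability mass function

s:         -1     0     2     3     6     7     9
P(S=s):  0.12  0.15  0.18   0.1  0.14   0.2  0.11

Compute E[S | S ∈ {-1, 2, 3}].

P(S ∈ {-1, 2, 3}) = 0.12 + 0.18 + 0.1 = 0.4.
E[S | S ∈ {-1, 2, 3}] = [(-1)·0.12 + 2·0.18 + 3·0.1] / 0.4
 = 0.54 / 0.4
 = 27/20

1.35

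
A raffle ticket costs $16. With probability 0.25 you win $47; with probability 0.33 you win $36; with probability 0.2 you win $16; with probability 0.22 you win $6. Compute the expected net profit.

12.15

E[payout] = 47·0.25 + 36·0.33 + 16·0.2 + 6·0.22
 = 11.75 + 11.88 + 3.2 + 1.32
 = 28.15
Net = 28.15 - 16 = 12.15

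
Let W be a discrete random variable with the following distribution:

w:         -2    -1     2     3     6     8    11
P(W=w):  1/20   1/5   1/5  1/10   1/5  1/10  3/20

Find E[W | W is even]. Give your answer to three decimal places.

P(W is even) = 1/20 + 1/5 + 1/5 + 1/10 = 11/20.
E[W | W is even] = [(-2)·1/20 + 2·1/5 + 6·1/5 + 8·1/10] / (11/20)
 = 23/10 / (11/20)
 = 46/11

4.182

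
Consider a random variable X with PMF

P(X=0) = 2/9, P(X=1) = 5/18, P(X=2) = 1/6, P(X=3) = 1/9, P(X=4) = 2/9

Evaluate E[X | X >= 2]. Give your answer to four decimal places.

P(X >= 2) = 1/6 + 1/9 + 2/9 = 1/2.
E[X | X >= 2] = [2·1/6 + 3·1/9 + 4·2/9] / (1/2)
 = 14/9 / (1/2)
 = 28/9

3.1111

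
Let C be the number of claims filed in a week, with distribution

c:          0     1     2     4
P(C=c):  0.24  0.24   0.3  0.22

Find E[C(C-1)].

E[C(C-1)] = Σ c(c-1)·P(C=c)
 = 0·0.24 + 0·0.24 + 2·0.3 + 12·0.22
 = 0 + 0 + 0.6 + 2.64
 = 3.24

3.24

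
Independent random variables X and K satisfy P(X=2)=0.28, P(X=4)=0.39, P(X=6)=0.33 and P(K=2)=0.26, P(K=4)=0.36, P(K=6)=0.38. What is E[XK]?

E[XK] = Σ_x Σ_k xk · P(X=x)P(K=k)
 = 4·0.0728 + 8·0.1008 + 12·0.1064 + 8·0.1014 + 16·0.1404 + 24·0.1482 + 12·0.0858 + 24·0.1188 + 36·0.1254
 = 0.2912 + 0.8064 + 1.2768 + 0.8112 + 2.2464 + 3.5568 + 1.0296 + 2.8512 + 4.5144
 = 17.384

17.384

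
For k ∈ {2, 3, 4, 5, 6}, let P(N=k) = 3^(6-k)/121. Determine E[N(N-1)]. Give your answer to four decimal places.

4.3140

E[N(N-1)] = Σ n(n-1)·P(N=n)
 = 2·81/121 + 6·27/121 + 12·9/121 + 20·3/121 + 30·1/121
 = 162/121 + 162/121 + 108/121 + 60/121 + 30/121
 = 522/121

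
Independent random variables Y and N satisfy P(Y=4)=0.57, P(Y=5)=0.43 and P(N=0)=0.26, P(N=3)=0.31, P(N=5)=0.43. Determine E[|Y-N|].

1.8402

E[|Y-N|] = Σ_y Σ_n |y-n| · P(Y=y)P(N=n)
 = 4·0.1482 + 1·0.1767 + 1·0.2451 + 5·0.1118 + 2·0.1333 + 0·0.1849
 = 0.5928 + 0.1767 + 0.2451 + 0.559 + 0.2666 + 0
 = 1.8402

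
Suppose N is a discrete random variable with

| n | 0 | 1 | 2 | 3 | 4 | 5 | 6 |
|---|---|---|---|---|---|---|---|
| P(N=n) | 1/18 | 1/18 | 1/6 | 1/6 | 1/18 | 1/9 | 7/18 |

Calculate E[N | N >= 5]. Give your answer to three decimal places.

P(N >= 5) = 1/9 + 7/18 = 1/2.
E[N | N >= 5] = [5·1/9 + 6·7/18] / (1/2)
 = 26/9 / (1/2)
 = 52/9

5.778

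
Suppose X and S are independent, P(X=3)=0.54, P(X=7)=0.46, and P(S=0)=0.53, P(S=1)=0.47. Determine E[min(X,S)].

0.47

E[min(X,S)] = Σ_x Σ_s min(x,s) · P(X=x)P(S=s)
 = 0·0.2862 + 1·0.2538 + 0·0.2438 + 1·0.2162
 = 0 + 0.2538 + 0 + 0.2162
 = 0.47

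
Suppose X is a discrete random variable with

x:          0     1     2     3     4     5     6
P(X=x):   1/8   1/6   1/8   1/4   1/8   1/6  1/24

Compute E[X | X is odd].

P(X is odd) = 1/6 + 1/4 + 1/6 = 7/12.
E[X | X is odd] = [1·1/6 + 3·1/4 + 5·1/6] / (7/12)
 = 7/4 / (7/12)
 = 3

3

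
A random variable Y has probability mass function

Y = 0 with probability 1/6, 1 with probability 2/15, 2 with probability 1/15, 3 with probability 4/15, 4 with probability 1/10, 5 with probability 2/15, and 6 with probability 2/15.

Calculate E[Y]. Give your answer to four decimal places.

2.9333

E[Y] = Σ y·P(Y=y)
 = 0·1/6 + 1·2/15 + 2·1/15 + 3·4/15 + 4·1/10 + 5·2/15 + 6·2/15
 = 0 + 2/15 + 2/15 + 4/5 + 2/5 + 2/3 + 4/5
 = 44/15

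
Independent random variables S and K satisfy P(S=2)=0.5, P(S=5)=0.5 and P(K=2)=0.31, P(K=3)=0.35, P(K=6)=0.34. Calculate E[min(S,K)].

2.685

E[min(S,K)] = Σ_s Σ_k min(s,k) · P(S=s)P(K=k)
 = 2·0.155 + 2·0.175 + 2·0.17 + 2·0.155 + 3·0.175 + 5·0.17
 = 0.31 + 0.35 + 0.34 + 0.31 + 0.525 + 0.85
 = 2.685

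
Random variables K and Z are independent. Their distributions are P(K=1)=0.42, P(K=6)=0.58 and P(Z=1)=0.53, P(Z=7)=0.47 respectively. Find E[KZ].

E[KZ] = Σ_k Σ_z kz · P(K=k)P(Z=z)
 = 1·0.2226 + 7·0.1974 + 6·0.3074 + 42·0.2726
 = 0.2226 + 1.3818 + 1.8444 + 11.4492
 = 14.898

14.898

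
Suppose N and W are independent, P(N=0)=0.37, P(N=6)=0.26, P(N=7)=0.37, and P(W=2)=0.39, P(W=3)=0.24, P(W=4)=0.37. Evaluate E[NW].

E[NW] = Σ_n Σ_w nw · P(N=n)P(W=w)
 = 0·0.1443 + 0·0.0888 + 0·0.1369 + 12·0.1014 + 18·0.0624 + 24·0.0962 + 14·0.1443 + 21·0.0888 + 28·0.1369
 = 0 + 0 + 0 + 1.2168 + 1.1232 + 2.3088 + 2.0202 + 1.8648 + 3.8332
 = 12.367

12.367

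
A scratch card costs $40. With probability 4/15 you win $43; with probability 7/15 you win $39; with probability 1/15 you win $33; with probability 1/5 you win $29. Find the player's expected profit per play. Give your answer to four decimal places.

E[payout] = 43·4/15 + 39·7/15 + 33·1/15 + 29·1/5
 = 172/15 + 91/5 + 11/5 + 29/5
 = 113/3
Net = 113/3 - 40 = -7/3

-2.3333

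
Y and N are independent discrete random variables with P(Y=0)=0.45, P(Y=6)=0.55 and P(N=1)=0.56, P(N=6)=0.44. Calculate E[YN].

10.56

E[YN] = Σ_y Σ_n yn · P(Y=y)P(N=n)
 = 0·0.252 + 0·0.198 + 6·0.308 + 36·0.242
 = 0 + 0 + 1.848 + 8.712
 = 10.56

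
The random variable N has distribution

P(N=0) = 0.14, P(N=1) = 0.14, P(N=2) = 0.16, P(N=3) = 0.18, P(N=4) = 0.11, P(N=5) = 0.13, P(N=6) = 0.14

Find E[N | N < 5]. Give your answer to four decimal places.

P(N < 5) = 0.14 + 0.14 + 0.16 + 0.18 + 0.11 = 0.73.
E[N | N < 5] = [0·0.14 + 1·0.14 + 2·0.16 + 3·0.18 + 4·0.11] / 0.73
 = 1.44 / 0.73
 = 144/73

1.9726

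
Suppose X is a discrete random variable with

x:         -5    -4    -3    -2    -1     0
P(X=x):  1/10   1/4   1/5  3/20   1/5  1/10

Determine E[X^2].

9.1

E[X^2] = Σ x^2·P(X=x)
 = 25·1/10 + 16·1/4 + 9·1/5 + 4·3/20 + 1·1/5 + 0·1/10
 = 5/2 + 4 + 9/5 + 3/5 + 1/5 + 0
 = 91/10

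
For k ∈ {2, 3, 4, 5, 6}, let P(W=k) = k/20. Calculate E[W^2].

E[W^2] = Σ w^2·P(W=w)
 = 4·1/10 + 9·3/20 + 16·1/5 + 25·1/4 + 36·3/10
 = 2/5 + 27/20 + 16/5 + 25/4 + 54/5
 = 22

22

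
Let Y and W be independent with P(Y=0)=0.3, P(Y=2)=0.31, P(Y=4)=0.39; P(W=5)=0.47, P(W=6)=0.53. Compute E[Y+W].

7.71

E[Y+W] = Σ_y Σ_w (y+w) · P(Y=y)P(W=w)
 = 5·0.141 + 6·0.159 + 7·0.1457 + 8·0.1643 + 9·0.1833 + 10·0.2067
 = 0.705 + 0.954 + 1.0199 + 1.3144 + 1.6497 + 2.067
 = 7.71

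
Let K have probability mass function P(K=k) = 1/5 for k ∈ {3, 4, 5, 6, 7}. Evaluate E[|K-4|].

E[|K-4|] = Σ |k-4|·P(K=k)
 = 1·1/5 + 0·1/5 + 1·1/5 + 2·1/5 + 3·1/5
 = 1/5 + 0 + 1/5 + 2/5 + 3/5
 = 7/5

1.4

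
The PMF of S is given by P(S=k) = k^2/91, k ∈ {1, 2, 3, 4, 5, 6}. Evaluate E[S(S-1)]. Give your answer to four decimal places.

20.1538

E[S(S-1)] = Σ s(s-1)·P(S=s)
 = 0·1/91 + 2·4/91 + 6·9/91 + 12·16/91 + 20·25/91 + 30·36/91
 = 0 + 8/91 + 54/91 + 192/91 + 500/91 + 1080/91
 = 262/13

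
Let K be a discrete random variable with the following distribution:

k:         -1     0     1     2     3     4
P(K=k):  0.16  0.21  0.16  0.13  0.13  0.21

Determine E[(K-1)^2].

3.39

E[(K-1)^2] = Σ (k-1)^2·P(K=k)
 = 4·0.16 + 1·0.21 + 0·0.16 + 1·0.13 + 4·0.13 + 9·0.21
 = 0.64 + 0.21 + 0 + 0.13 + 0.52 + 1.89
 = 3.39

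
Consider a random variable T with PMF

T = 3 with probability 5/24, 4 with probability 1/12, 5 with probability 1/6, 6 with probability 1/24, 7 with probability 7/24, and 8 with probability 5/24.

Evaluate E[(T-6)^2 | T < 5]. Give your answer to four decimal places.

7.5714

P(T < 5) = 5/24 + 1/12 = 7/24.
E[(T-6)^2 | T < 5] = [9·5/24 + 4·1/12] / (7/24)
 = 53/24 / (7/24)
 = 53/7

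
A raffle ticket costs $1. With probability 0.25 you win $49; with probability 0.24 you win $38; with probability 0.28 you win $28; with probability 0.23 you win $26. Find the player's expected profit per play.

E[payout] = 49·0.25 + 38·0.24 + 28·0.28 + 26·0.23
 = 12.25 + 9.12 + 7.84 + 5.98
 = 35.19
Net = 35.19 - 1 = 34.19

34.19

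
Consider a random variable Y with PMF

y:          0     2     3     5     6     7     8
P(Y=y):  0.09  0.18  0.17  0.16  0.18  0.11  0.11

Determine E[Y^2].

25.16

E[Y^2] = Σ y^2·P(Y=y)
 = 0·0.09 + 4·0.18 + 9·0.17 + 25·0.16 + 36·0.18 + 49·0.11 + 64·0.11
 = 0 + 0.72 + 1.53 + 4 + 6.48 + 5.39 + 7.04
 = 25.16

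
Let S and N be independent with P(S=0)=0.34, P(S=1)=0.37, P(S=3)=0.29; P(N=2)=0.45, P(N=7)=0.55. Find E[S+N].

5.99

E[S+N] = Σ_s Σ_n (s+n) · P(S=s)P(N=n)
 = 2·0.153 + 7·0.187 + 3·0.1665 + 8·0.2035 + 5·0.1305 + 10·0.1595
 = 0.306 + 1.309 + 0.4995 + 1.628 + 0.6525 + 1.595
 = 5.99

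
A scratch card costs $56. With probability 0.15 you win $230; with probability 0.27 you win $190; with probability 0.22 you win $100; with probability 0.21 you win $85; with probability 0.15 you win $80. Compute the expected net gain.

81.65

E[payout] = 230·0.15 + 190·0.27 + 100·0.22 + 85·0.21 + 80·0.15
 = 34.5 + 51.3 + 22 + 17.85 + 12
 = 137.65
Net = 137.65 - 56 = 81.65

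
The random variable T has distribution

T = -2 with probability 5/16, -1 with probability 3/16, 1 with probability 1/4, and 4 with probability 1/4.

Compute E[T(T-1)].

E[T(T-1)] = Σ t(t-1)·P(T=t)
 = 6·5/16 + 2·3/16 + 0·1/4 + 12·1/4
 = 15/8 + 3/8 + 0 + 3
 = 21/4

5.25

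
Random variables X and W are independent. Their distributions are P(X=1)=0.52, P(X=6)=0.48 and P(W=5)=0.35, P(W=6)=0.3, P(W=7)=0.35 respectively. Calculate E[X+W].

E[X+W] = Σ_x Σ_w (x+w) · P(X=x)P(W=w)
 = 6·0.182 + 7·0.156 + 8·0.182 + 11·0.168 + 12·0.144 + 13·0.168
 = 1.092 + 1.092 + 1.456 + 1.848 + 1.728 + 2.184
 = 9.4

9.4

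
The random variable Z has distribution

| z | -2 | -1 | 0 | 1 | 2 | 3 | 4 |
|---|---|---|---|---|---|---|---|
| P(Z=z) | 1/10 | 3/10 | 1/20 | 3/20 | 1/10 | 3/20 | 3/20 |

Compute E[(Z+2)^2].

E[(Z+2)^2] = Σ (z+2)^2·P(Z=z)
 = 0·1/10 + 1·3/10 + 4·1/20 + 9·3/20 + 16·1/10 + 25·3/20 + 36·3/20
 = 0 + 3/10 + 1/5 + 27/20 + 8/5 + 15/4 + 27/5
 = 63/5

12.6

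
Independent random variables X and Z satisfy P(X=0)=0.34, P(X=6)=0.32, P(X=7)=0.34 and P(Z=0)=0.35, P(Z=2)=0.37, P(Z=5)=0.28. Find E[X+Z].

6.44

E[X+Z] = Σ_x Σ_z (x+z) · P(X=x)P(Z=z)
 = 0·0.119 + 2·0.1258 + 5·0.0952 + 6·0.112 + 8·0.1184 + 11·0.0896 + 7·0.119 + 9·0.1258 + 12·0.0952
 = 0 + 0.2516 + 0.476 + 0.672 + 0.9472 + 0.9856 + 0.833 + 1.1322 + 1.1424
 = 6.44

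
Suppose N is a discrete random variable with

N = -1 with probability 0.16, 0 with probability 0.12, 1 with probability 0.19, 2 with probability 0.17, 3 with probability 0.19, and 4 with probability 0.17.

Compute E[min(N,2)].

E[min(N,2)] = Σ min(n,2)·P(N=n)
 = (-1)·0.16 + 0·0.12 + 1·0.19 + 2·0.17 + 2·0.19 + 2·0.17
 = (-0.16) + 0 + 0.19 + 0.34 + 0.38 + 0.34
 = 1.09

1.09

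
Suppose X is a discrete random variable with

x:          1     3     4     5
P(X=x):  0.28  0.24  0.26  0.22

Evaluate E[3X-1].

8.42

E[3X-1] = Σ (3x-1)·P(X=x)
 = 2·0.28 + 8·0.24 + 11·0.26 + 14·0.22
 = 0.56 + 1.92 + 2.86 + 3.08
 = 8.42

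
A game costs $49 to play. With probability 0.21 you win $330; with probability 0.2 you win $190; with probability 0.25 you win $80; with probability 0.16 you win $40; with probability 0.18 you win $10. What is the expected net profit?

E[payout] = 330·0.21 + 190·0.2 + 80·0.25 + 40·0.16 + 10·0.18
 = 69.3 + 38 + 20 + 6.4 + 1.8
 = 135.5
Net = 135.5 - 49 = 86.5

86.5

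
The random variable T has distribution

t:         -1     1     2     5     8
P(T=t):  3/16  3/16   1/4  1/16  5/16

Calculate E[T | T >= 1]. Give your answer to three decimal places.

4.308

P(T >= 1) = 3/16 + 1/4 + 1/16 + 5/16 = 13/16.
E[T | T >= 1] = [1·3/16 + 2·1/4 + 5·1/16 + 8·5/16] / (13/16)
 = 7/2 / (13/16)
 = 56/13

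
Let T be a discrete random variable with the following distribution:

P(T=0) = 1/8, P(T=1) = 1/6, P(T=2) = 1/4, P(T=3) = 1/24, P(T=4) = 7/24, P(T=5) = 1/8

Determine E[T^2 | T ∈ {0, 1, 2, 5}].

P(T ∈ {0, 1, 2, 5}) = 1/8 + 1/6 + 1/4 + 1/8 = 2/3.
E[T^2 | T ∈ {0, 1, 2, 5}] = [0·1/8 + 1·1/6 + 4·1/4 + 25·1/8] / (2/3)
 = 103/24 / (2/3)
 = 103/16

6.4375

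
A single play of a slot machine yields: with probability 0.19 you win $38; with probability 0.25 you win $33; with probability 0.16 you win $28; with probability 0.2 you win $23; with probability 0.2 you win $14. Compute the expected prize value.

27.35

E[payout] = 38·0.19 + 33·0.25 + 28·0.16 + 23·0.2 + 14·0.2
 = 7.22 + 8.25 + 4.48 + 4.6 + 2.8
 = 27.35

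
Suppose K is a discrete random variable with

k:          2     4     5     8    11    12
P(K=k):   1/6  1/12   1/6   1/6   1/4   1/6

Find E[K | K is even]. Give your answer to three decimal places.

P(K is even) = 1/6 + 1/12 + 1/6 + 1/6 = 7/12.
E[K | K is even] = [2·1/6 + 4·1/12 + 8·1/6 + 12·1/6] / (7/12)
 = 4 / (7/12)
 = 48/7

6.857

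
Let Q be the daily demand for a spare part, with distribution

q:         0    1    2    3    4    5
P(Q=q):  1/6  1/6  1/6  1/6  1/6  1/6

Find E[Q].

E[Q] = Σ q·P(Q=q)
 = 0·1/6 + 1·1/6 + 2·1/6 + 3·1/6 + 4·1/6 + 5·1/6
 = 0 + 1/6 + 1/3 + 1/2 + 2/3 + 5/6
 = 5/2

2.5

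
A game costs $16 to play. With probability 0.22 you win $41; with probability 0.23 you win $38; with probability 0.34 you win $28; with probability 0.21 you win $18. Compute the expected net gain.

15.06

E[payout] = 41·0.22 + 38·0.23 + 28·0.34 + 18·0.21
 = 9.02 + 8.74 + 9.52 + 3.78
 = 31.06
Net = 31.06 - 16 = 15.06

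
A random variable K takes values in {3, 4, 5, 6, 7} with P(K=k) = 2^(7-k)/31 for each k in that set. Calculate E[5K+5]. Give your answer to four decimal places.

24.1935

E[5K+5] = Σ (5k+5)·P(K=k)
 = 20·16/31 + 25·8/31 + 30·4/31 + 35·2/31 + 40·1/31
 = 320/31 + 200/31 + 120/31 + 70/31 + 40/31
 = 750/31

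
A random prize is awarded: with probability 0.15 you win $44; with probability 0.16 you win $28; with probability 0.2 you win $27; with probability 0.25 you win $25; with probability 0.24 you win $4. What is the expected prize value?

E[payout] = 44·0.15 + 28·0.16 + 27·0.2 + 25·0.25 + 4·0.24
 = 6.6 + 4.48 + 5.4 + 6.25 + 0.96
 = 23.69

23.69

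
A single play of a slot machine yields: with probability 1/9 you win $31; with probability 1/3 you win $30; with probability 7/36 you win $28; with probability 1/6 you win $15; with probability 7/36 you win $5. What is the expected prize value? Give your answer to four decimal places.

22.3611

E[payout] = 31·1/9 + 30·1/3 + 28·7/36 + 15·1/6 + 5·7/36
 = 31/9 + 10 + 49/9 + 5/2 + 35/36
 = 805/36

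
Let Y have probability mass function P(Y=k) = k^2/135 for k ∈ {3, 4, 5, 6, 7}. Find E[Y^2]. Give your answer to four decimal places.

E[Y^2] = Σ y^2·P(Y=y)
 = 9·1/15 + 16·16/135 + 25·5/27 + 36·4/15 + 49·49/135
 = 3/5 + 256/135 + 125/27 + 48/5 + 2401/135
 = 1553/45

34.5111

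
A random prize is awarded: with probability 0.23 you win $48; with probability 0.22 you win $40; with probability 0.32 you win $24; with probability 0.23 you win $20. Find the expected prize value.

32.12

E[payout] = 48·0.23 + 40·0.22 + 24·0.32 + 20·0.23
 = 11.04 + 8.8 + 7.68 + 4.6
 = 32.12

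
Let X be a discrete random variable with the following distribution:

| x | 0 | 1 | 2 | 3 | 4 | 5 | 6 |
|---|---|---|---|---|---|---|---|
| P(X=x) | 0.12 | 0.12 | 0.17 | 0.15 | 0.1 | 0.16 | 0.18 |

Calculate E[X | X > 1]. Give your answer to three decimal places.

4.039

P(X > 1) = 0.17 + 0.15 + 0.1 + 0.16 + 0.18 = 0.76.
E[X | X > 1] = [2·0.17 + 3·0.15 + 4·0.1 + 5·0.16 + 6·0.18] / 0.76
 = 3.07 / 0.76
 = 307/76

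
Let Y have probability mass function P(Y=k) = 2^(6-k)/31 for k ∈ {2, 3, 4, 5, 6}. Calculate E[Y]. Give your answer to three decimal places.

2.839

E[Y] = Σ y·P(Y=y)
 = 2·16/31 + 3·8/31 + 4·4/31 + 5·2/31 + 6·1/31
 = 32/31 + 24/31 + 16/31 + 10/31 + 6/31
 = 88/31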